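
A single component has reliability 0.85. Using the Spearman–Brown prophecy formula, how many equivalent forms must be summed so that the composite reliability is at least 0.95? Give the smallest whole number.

4

k ≥ ρ*(1−ρ₁)/(ρ₁(1−ρ*)) = 0.95·0.15 / (0.85·0.05) = 3.353.
Smallest integer k = 4.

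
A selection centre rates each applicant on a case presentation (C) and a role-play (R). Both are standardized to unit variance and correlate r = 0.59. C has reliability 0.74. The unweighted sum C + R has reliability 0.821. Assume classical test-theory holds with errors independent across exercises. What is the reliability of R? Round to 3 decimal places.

0.691

Var(C+R) = 2 + 2·0.59 = 3.180.
True-score variance = ρ_C + ρ_R + 2·0.59, so 0.821 = (0.74 + ρ_R + 1.18) / 3.180.
ρ_R = 0.821·3.180 − 0.74 − 1.18 = 0.691.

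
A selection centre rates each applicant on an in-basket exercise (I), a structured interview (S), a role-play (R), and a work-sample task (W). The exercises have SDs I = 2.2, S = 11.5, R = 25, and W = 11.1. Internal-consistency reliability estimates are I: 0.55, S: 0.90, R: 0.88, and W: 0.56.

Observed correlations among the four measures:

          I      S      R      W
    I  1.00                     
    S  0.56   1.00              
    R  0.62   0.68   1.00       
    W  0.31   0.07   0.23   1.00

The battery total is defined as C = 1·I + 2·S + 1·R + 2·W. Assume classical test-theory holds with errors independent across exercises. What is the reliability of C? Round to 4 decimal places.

0.8810

Var(C) = 2.2² + 2²·11.5² + 25² + 2²·11.1² + 2·[2·2.2·11.5·0.56 + 2.2·25·0.62 + 2·2.2·11.1·0.31 + 2·11.5·25·0.68 + 4·11.5·11.1·0.07 + 2·25·11.1·0.23] = 1651.68 + 1263.94 = 2915.62.
With uncorrelated errors the cross-covariances are all true-score covariance, so they carry over unchanged; only the diagonal terms shrink to ρᵢσᵢ².
True-score variance = [2.2²·0.55 + 2²·11.5²·0.90 + 25²·0.88 + 2²·11.1²·0.56] + 1263.94 = 1304.75 + 1263.94 = 2568.69.
Reliability = 2568.69 / 2915.62 = 0.8810.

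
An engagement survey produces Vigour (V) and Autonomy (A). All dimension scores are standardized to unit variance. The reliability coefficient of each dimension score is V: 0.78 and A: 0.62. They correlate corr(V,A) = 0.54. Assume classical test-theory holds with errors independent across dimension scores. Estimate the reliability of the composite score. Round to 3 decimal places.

0.805

Var(V+A) = 2 + 2·[0.54] = 2 + 1.08 = 3.08.
Under uncorrelated errors the observed covariances equal the true-score covariances, so only the own-variance terms attenuate.
True-score variance = [0.78 + 0.62] + 1.08 = 1.4 + 1.08 = 2.48.
Reliability = 2.48 / 3.08 = 0.805.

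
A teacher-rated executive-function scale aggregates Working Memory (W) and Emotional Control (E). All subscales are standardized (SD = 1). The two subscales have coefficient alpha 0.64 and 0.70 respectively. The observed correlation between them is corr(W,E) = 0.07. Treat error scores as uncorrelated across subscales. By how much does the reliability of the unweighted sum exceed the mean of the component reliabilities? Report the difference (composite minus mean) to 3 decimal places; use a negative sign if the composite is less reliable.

Var(sum) = 2 + 0.14 = 2.14; true-score variance = 1.34 + 0.14 = 1.48; composite reliability = 0.6916.
Mean component reliability = 0.6700.
Difference = 0.6916 − 0.6700 = 0.022.

0.022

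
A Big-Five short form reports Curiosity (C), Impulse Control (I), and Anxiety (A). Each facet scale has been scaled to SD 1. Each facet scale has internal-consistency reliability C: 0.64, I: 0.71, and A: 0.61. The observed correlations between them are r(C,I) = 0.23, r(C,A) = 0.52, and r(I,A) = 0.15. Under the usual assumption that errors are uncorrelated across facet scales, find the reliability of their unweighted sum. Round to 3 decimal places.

Var(C+I+A) = 3 + 2·[0.23 + 0.52 + 0.15] = 3 + 1.8 = 4.8.
Under uncorrelated errors the observed covariances equal the true-score covariances, so only the own-variance terms attenuate.
True-score variance = [0.64 + 0.71 + 0.61] + 1.8 = 1.96 + 1.8 = 3.76.
Reliability = 3.76 / 4.8 = 0.783.

0.783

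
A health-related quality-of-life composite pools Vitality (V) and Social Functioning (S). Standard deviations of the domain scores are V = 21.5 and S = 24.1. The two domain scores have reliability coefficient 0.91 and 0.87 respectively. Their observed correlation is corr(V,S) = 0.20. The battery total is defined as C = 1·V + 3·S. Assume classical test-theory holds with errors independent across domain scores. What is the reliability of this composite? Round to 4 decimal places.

0.8857

Var(C) = 21.5² + 3²·24.1² + 2·[3·21.5·24.1·0.20] = 5689.54 + 621.78 = 6311.32.
Under uncorrelated errors the observed covariances equal the true-score covariances, so only the own-variance terms attenuate.
True-score variance = [21.5²·0.91 + 3²·24.1²·0.87] + 621.78 = 4968.39 + 621.78 = 5590.17.
Reliability = 5590.17 / 6311.32 = 0.8857.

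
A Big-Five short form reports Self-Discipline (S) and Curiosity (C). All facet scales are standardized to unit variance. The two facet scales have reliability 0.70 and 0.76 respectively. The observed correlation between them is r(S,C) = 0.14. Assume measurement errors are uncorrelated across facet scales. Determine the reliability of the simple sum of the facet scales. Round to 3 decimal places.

Var(S+C) = 2 + 2·[0.14] = 2 + 0.28 = 2.28.
Because errors are independent across components, Cov(Tᵢ,Tⱼ) = Cov(Xᵢ,Xⱼ); the off-diagonal part of the true-score variance is the same as above.
True-score variance = [0.70 + 0.76] + 0.28 = 1.46 + 0.28 = 1.74.
Reliability = 1.74 / 2.28 = 0.763.

0.763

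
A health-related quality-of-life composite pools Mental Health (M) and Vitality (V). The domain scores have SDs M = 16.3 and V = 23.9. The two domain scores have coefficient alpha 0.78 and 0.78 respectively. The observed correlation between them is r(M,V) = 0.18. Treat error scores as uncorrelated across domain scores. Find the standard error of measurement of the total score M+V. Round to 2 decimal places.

13.57

Var(total) = 836.9 + 140.245 = 977.145.
True-score variance = 652.782 + 140.245 = 793.027, so reliability = 0.8116.
Error variance = 977.145 − 793.027 = 184.118; SEM = √184.118 = 13.57.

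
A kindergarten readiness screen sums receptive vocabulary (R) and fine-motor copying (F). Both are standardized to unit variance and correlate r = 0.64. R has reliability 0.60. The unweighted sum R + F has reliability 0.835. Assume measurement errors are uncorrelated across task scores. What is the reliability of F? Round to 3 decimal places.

0.859

Var(R+F) = 2 + 2·0.64 = 3.280.
True-score variance = ρ_R + ρ_F + 2·0.64, so 0.835 = (0.60 + ρ_F + 1.28) / 3.280.
ρ_F = 0.835·3.280 − 0.60 − 1.28 = 0.859.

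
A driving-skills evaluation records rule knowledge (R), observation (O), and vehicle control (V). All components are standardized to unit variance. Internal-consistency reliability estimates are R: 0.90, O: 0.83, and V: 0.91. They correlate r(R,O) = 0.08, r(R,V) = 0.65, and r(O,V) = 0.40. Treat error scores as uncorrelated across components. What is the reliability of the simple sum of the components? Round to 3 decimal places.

Var(R+O+V) = 3 + 2·[0.08 + 0.65 + 0.40] = 3 + 2.26 = 5.26.
With uncorrelated errors the cross-covariances are all true-score covariance, so they carry over unchanged; only the diagonal terms shrink to ρᵢσᵢ².
True-score variance = [0.90 + 0.83 + 0.91] + 2.26 = 2.64 + 2.26 = 4.9.
Reliability = 4.9 / 5.26 = 0.932.

0.932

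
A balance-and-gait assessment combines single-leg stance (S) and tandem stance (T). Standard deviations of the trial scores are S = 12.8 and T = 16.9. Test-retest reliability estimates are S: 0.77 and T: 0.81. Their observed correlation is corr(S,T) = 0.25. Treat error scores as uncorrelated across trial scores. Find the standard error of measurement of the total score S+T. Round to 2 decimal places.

9.59

Var(total) = 449.45 + 108.16 = 557.61.
True-score variance = 357.501 + 108.16 = 465.661, so reliability = 0.8351.
Error variance = 557.61 − 465.661 = 91.9491; SEM = √91.9491 = 9.59.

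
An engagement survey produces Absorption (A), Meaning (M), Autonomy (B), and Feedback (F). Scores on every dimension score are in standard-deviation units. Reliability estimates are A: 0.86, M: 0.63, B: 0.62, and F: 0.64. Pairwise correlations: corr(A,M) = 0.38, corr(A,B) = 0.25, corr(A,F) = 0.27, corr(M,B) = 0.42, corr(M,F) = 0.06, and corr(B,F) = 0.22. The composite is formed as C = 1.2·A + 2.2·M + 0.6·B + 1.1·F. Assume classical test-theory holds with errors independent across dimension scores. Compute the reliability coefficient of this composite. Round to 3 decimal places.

Var(C) = 1.2² + 2.2² + 0.6² + 1.1² + 2·[2.64·0.38 + 0.72·0.25 + 1.32·0.27 + 1.32·0.42 + 2.42·0.06 + 0.66·0.22] = 7.85 + 4.7688 = 12.6188.
With uncorrelated errors the cross-covariances are all true-score covariance, so they carry over unchanged; only the diagonal terms shrink to ρᵢσᵢ².
True-score variance = [1.2²·0.86 + 2.2²·0.63 + 0.6²·0.62 + 1.1²·0.64] + 4.7688 = 5.2852 + 4.7688 = 10.054.
Reliability = 10.054 / 12.6188 = 0.797.

0.797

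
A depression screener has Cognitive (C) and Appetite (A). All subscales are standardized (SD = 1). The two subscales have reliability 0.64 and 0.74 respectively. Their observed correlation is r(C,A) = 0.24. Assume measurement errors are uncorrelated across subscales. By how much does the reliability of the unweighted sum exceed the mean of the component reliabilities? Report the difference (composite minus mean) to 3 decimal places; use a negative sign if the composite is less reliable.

Var(sum) = 2 + 0.48 = 2.48; true-score variance = 1.38 + 0.48 = 1.86; composite reliability = 0.7500.
Mean component reliability = 0.6900.
Difference = 0.7500 − 0.6900 = 0.060.

0.060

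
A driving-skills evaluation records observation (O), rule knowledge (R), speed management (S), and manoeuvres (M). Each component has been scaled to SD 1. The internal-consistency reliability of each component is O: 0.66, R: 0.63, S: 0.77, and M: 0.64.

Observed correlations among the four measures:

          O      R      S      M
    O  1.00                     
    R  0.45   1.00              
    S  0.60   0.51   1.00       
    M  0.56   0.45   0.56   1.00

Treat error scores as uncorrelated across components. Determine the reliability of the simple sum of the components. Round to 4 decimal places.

Var(O+R+S+M) = 4 + 2·[0.45 + 0.60 + 0.56 + 0.51 + 0.45 + 0.56] = 4 + 6.26 = 10.26.
Under uncorrelated errors the observed covariances equal the true-score covariances, so only the own-variance terms attenuate.
True-score variance = [0.66 + 0.63 + 0.77 + 0.64] + 6.26 = 2.7 + 6.26 = 8.96.
Reliability = 8.96 / 10.26 = 0.8733.

0.8733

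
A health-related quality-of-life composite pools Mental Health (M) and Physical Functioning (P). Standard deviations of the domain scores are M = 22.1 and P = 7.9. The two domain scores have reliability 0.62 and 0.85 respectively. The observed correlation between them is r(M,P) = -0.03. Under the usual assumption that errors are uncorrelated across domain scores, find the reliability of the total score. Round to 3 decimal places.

0.639

Var(M+P) = 22.1² + 7.9² + 2·[22.1·7.9·(-0.03)] = 550.82 − 10.4754 = 540.345.
Because errors are independent across components, Cov(Tᵢ,Tⱼ) = Cov(Xᵢ,Xⱼ); the off-diagonal part of the true-score variance is the same as above.
True-score variance = [22.1²·0.62 + 7.9²·0.85] − 10.4754 = 355.863 − 10.4754 = 345.387.
Reliability = 345.387 / 540.345 = 0.639.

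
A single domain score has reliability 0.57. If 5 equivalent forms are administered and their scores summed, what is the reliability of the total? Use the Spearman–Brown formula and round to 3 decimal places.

ρ_k = kρ / (1 + (k−1)ρ) = 5·0.57 / (1 + 4·0.57) = 2.850 / 3.280 = 0.869.

0.869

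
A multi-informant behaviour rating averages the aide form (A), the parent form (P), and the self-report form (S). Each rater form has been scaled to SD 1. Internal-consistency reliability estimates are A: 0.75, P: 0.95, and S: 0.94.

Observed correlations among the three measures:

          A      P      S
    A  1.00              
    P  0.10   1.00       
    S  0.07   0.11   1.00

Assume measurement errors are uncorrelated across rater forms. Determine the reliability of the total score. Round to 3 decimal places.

0.899

Var(A+P+S) = 3 + 2·[0.10 + 0.07 + 0.11] = 3 + 0.56 = 3.56.
With uncorrelated errors the cross-covariances are all true-score covariance, so they carry over unchanged; only the diagonal terms shrink to ρᵢσᵢ².
True-score variance = [0.75 + 0.95 + 0.94] + 0.56 = 2.64 + 0.56 = 3.2.
Reliability = 3.2 / 3.56 = 0.899.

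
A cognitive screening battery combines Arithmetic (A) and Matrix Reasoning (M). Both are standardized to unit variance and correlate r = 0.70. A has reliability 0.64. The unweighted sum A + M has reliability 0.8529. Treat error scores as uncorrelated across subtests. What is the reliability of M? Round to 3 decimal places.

0.860

Var(A+M) = 2 + 2·0.70 = 3.400.
True-score variance = ρ_A + ρ_M + 2·0.70, so 0.8529 = (0.64 + ρ_M + 1.40) / 3.400.
ρ_M = 0.8529·3.400 − 0.64 − 1.40 = 0.860.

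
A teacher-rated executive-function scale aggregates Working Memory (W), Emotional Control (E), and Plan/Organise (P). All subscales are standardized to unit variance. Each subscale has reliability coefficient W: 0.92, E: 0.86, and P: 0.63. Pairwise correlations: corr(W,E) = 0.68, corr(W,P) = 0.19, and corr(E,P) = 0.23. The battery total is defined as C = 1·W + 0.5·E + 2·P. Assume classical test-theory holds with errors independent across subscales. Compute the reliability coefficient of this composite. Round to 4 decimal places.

Var(C) = 1 + 0.5² + 2² + 2·[0.5·0.68 + 2·0.19 + 0.23] = 5.25 + 1.9 = 7.15.
With uncorrelated errors the cross-covariances are all true-score covariance, so they carry over unchanged; only the diagonal terms shrink to ρᵢσᵢ².
True-score variance = [0.92 + 0.5²·0.86 + 2²·0.63] + 1.9 = 3.655 + 1.9 = 5.555.
Reliability = 5.555 / 7.15 = 0.7769.

0.7769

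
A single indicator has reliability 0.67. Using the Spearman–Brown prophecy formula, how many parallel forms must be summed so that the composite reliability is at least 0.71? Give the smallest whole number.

2

k ≥ ρ*(1−ρ₁)/(ρ₁(1−ρ*)) = 0.71·0.33 / (0.67·0.29) = 1.206.
Smallest integer k = 2.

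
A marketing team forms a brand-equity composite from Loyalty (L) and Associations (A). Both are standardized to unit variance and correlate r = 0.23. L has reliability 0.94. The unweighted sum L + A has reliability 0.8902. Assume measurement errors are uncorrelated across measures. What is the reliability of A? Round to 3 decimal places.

0.790

Var(L+A) = 2 + 2·0.23 = 2.460.
True-score variance = ρ_L + ρ_A + 2·0.23, so 0.8902 = (0.94 + ρ_A + 0.46) / 2.460.
ρ_A = 0.8902·2.460 − 0.94 − 0.46 = 0.790.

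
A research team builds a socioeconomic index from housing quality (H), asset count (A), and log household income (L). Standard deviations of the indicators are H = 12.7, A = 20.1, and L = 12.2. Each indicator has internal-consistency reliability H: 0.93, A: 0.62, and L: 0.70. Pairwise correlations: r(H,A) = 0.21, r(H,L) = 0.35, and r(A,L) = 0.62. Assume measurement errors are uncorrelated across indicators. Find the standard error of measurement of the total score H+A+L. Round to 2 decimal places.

Var(total) = 714.14 + 519.744 = 1233.88.
True-score variance = 504.674 + 519.744 = 1024.42, so reliability = 0.8302.
Error variance = 1233.88 − 1024.42 = 209.466; SEM = √209.466 = 14.47.

14.47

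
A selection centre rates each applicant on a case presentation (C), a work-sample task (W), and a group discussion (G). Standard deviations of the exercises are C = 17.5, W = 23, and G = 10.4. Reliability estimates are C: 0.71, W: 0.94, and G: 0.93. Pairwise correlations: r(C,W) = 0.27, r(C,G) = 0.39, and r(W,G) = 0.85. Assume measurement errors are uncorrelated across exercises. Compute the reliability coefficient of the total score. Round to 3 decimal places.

0.925

Var(C+W+G) = 17.5² + 23² + 10.4² + 2·[17.5·23·0.27 + 17.5·10.4·0.39 + 23·10.4·0.85] = 943.41 + 765.95 = 1709.36.
Because errors are independent across components, Cov(Tᵢ,Tⱼ) = Cov(Xᵢ,Xⱼ); the off-diagonal part of the true-score variance is the same as above.
True-score variance = [17.5²·0.71 + 23²·0.94 + 10.4²·0.93] + 765.95 = 815.286 + 765.95 = 1581.24.
Reliability = 1581.24 / 1709.36 = 0.925.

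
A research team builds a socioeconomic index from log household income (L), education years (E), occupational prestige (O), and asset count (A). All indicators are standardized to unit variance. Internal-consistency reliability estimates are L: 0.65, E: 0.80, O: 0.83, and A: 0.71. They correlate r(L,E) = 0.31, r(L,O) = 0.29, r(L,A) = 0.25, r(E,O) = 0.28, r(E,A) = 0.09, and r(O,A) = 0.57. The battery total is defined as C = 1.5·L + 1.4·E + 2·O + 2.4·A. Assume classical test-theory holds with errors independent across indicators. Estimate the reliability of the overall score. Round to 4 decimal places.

0.8666

Var(C) = 1.5² + 1.4² + 2² + 2.4² + 2·[2.1·0.31 + 3·0.29 + 3.6·0.25 + 2.8·0.28 + 3.36·0.09 + 4.8·0.57] = 13.97 + 12.4868 = 26.4568.
Under uncorrelated errors the observed covariances equal the true-score covariances, so only the own-variance terms attenuate.
True-score variance = [1.5²·0.65 + 1.4²·0.80 + 2²·0.83 + 2.4²·0.71] + 12.4868 = 10.4401 + 12.4868 = 22.9269.
Reliability = 22.9269 / 26.4568 = 0.8666.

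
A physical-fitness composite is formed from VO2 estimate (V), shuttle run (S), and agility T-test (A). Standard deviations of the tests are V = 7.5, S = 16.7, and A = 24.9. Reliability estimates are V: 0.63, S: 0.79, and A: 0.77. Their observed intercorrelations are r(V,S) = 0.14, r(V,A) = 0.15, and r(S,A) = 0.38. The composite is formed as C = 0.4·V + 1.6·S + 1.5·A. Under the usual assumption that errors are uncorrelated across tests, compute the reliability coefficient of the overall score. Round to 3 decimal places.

Var(C) = 0.4²·7.5² + 1.6²·16.7² + 1.5²·24.9² + 2·[0.64·7.5·16.7·0.14 + 0.6·7.5·24.9·0.15 + 2.4·16.7·24.9·0.38] = 2117.98 + 814.534 = 2932.51.
With uncorrelated errors the cross-covariances are all true-score covariance, so they carry over unchanged; only the diagonal terms shrink to ρᵢσᵢ².
True-score variance = [0.4²·7.5²·0.63 + 1.6²·16.7²·0.79 + 1.5²·24.9²·0.77] + 814.534 = 1643.86 + 814.534 = 2458.4.
Reliability = 2458.4 / 2932.51 = 0.838.

0.838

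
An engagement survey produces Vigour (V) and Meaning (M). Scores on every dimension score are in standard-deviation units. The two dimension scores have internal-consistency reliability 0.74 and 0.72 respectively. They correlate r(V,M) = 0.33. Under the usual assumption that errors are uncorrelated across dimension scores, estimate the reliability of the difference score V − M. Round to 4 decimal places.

0.5970

Var(V−M) = 1 + 1 − 2·0.33 = 2 − 0.66 = 1.34.
With uncorrelated errors the cross-covariances are all true-score covariance, so they carry over unchanged; only the diagonal terms shrink to ρᵢσᵢ².
True-score variance = [0.74 + 0.72] − 0.66 = 1.46 − 0.66 = 0.8.
Reliability = 0.8 / 1.34 = 0.5970.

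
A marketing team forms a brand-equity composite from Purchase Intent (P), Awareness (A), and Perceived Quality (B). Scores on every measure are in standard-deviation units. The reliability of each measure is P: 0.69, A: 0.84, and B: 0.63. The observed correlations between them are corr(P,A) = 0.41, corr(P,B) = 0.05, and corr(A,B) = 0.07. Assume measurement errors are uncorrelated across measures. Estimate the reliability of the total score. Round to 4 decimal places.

Var(P+A+B) = 3 + 2·[0.41 + 0.05 + 0.07] = 3 + 1.06 = 4.06.
Under uncorrelated errors the observed covariances equal the true-score covariances, so only the own-variance terms attenuate.
True-score variance = [0.69 + 0.84 + 0.63] + 1.06 = 2.16 + 1.06 = 3.22.
Reliability = 3.22 / 4.06 = 0.7931.

0.7931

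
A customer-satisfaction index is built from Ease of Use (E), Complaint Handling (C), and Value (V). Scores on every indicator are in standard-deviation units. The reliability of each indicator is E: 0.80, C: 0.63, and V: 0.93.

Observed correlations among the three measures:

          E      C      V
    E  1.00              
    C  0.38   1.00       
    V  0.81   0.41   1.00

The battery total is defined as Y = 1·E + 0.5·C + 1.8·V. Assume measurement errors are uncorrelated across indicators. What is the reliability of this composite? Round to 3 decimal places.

Var(Y) = 1 + 0.5² + 1.8² + 2·[0.5·0.38 + 1.8·0.81 + 0.9·0.41] = 4.49 + 4.034 = 8.524.
Under uncorrelated errors the observed covariances equal the true-score covariances, so only the own-variance terms attenuate.
True-score variance = [0.80 + 0.5²·0.63 + 1.8²·0.93] + 4.034 = 3.9707 + 4.034 = 8.0047.
Reliability = 8.0047 / 8.524 = 0.939.

0.939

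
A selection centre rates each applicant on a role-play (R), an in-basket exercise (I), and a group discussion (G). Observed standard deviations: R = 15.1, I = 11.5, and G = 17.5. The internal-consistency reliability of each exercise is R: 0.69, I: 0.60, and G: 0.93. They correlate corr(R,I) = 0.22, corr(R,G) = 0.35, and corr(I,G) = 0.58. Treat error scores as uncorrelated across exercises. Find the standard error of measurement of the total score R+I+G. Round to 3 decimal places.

12.042

Var(total) = 666.51 + 494.831 = 1161.34.
True-score variance = 521.489 + 494.831 = 1016.32, so reliability = 0.8751.
Error variance = 1161.34 − 1016.32 = 145.021; SEM = √145.021 = 12.042.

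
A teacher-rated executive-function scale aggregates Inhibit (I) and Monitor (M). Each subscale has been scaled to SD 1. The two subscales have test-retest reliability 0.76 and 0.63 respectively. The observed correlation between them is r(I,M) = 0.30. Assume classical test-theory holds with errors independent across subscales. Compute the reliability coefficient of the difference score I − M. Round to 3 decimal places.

0.564

Var(I−M) = 1 + 1 − 2·0.30 = 2 − 0.6 = 1.4.
With uncorrelated errors the cross-covariances are all true-score covariance, so they carry over unchanged; only the diagonal terms shrink to ρᵢσᵢ².
True-score variance = [0.76 + 0.63] − 0.6 = 1.39 − 0.6 = 0.79.
Reliability = 0.79 / 1.4 = 0.564.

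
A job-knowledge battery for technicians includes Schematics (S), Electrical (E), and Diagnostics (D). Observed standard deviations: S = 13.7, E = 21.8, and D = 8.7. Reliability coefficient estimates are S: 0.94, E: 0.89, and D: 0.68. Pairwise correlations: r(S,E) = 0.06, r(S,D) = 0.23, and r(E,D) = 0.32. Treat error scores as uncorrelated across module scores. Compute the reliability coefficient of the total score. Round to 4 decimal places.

0.9077

Var(S+E+D) = 13.7² + 21.8² + 8.7² + 2·[13.7·21.8·0.06 + 13.7·8.7·0.23 + 21.8·8.7·0.32] = 738.62 + 212.049 = 950.669.
Under uncorrelated errors the observed covariances equal the true-score covariances, so only the own-variance terms attenuate.
True-score variance = [13.7²·0.94 + 21.8²·0.89 + 8.7²·0.68] + 212.049 = 650.861 + 212.049 = 862.91.
Reliability = 862.91 / 950.669 = 0.9077.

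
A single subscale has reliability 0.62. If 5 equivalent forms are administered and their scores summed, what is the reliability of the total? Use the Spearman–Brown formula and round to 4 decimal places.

0.8908

ρ_k = kρ / (1 + (k−1)ρ) = 5·0.62 / (1 + 4·0.62) = 3.100 / 3.480 = 0.8908.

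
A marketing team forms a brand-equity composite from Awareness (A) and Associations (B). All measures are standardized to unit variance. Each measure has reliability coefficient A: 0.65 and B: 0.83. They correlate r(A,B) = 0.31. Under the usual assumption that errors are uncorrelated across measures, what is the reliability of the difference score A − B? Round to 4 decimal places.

Var(A−B) = 1 + 1 − 2·0.31 = 2 − 0.62 = 1.38.
Under uncorrelated errors the observed covariances equal the true-score covariances, so only the own-variance terms attenuate.
True-score variance = [0.65 + 0.83] − 0.62 = 1.48 − 0.62 = 0.86.
Reliability = 0.86 / 1.38 = 0.6232.

0.6232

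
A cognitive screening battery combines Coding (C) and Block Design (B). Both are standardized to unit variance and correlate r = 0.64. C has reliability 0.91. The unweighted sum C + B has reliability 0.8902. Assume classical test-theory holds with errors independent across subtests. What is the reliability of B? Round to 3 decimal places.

0.730

Var(C+B) = 2 + 2·0.64 = 3.280.
True-score variance = ρ_C + ρ_B + 2·0.64, so 0.8902 = (0.91 + ρ_B + 1.28) / 3.280.
ρ_B = 0.8902·3.280 − 0.91 − 1.28 = 0.730.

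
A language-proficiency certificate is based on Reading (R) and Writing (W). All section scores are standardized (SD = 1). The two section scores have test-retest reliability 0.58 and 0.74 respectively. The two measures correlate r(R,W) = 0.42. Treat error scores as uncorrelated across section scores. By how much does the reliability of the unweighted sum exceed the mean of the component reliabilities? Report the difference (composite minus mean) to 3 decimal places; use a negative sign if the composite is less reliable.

0.101

Var(sum) = 2 + 0.84 = 2.84; true-score variance = 1.32 + 0.84 = 2.16; composite reliability = 0.7606.
Mean component reliability = 0.6600.
Difference = 0.7606 − 0.6600 = 0.101.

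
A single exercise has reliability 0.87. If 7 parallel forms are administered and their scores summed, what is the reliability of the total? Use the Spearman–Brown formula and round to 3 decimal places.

0.979

ρ_k = kρ / (1 + (k−1)ρ) = 7·0.87 / (1 + 6·0.87) = 6.090 / 6.220 = 0.979.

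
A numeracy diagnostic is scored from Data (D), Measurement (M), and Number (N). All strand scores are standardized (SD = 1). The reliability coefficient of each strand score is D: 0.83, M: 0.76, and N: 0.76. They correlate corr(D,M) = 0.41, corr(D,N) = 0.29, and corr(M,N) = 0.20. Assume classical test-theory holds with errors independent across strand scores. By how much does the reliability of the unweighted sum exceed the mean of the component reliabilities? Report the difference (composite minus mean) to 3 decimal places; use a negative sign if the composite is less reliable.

0.081

Var(sum) = 3 + 1.8 = 4.8; true-score variance = 2.35 + 1.8 = 4.15; composite reliability = 0.8646.
Mean component reliability = 0.7833.
Difference = 0.8646 − 0.7833 = 0.081.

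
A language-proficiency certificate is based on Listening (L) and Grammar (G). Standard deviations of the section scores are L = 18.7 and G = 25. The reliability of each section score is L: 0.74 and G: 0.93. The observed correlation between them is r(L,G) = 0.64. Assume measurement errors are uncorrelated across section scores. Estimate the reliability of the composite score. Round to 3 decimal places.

Var(L+G) = 18.7² + 25² + 2·[18.7·25·0.64] = 974.69 + 598.4 = 1573.09.
Under uncorrelated errors the observed covariances equal the true-score covariances, so only the own-variance terms attenuate.
True-score variance = [18.7²·0.74 + 25²·0.93] + 598.4 = 840.021 + 598.4 = 1438.42.
Reliability = 1438.42 / 1573.09 = 0.914.

0.914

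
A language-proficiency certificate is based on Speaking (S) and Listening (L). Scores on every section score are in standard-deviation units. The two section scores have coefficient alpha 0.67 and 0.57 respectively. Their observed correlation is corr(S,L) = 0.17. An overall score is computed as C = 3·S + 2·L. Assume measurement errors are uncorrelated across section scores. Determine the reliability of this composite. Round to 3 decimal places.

0.688

Var(C) = 3² + 2² + 2·[6·0.17] = 13 + 2.04 = 15.04.
Because errors are independent across components, Cov(Tᵢ,Tⱼ) = Cov(Xᵢ,Xⱼ); the off-diagonal part of the true-score variance is the same as above.
True-score variance = [3²·0.67 + 2²·0.57] + 2.04 = 8.31 + 2.04 = 10.35.
Reliability = 10.35 / 15.04 = 0.688.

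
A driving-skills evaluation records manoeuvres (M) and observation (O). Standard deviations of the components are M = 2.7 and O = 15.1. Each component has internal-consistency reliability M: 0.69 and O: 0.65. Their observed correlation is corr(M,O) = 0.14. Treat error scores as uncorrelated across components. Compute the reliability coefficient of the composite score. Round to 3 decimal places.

Var(M+O) = 2.7² + 15.1² + 2·[2.7·15.1·0.14] = 235.3 + 11.4156 = 246.716.
With uncorrelated errors the cross-covariances are all true-score covariance, so they carry over unchanged; only the diagonal terms shrink to ρᵢσᵢ².
True-score variance = [2.7²·0.69 + 15.1²·0.65] + 11.4156 = 153.237 + 11.4156 = 164.652.
Reliability = 164.652 / 246.716 = 0.667.

0.667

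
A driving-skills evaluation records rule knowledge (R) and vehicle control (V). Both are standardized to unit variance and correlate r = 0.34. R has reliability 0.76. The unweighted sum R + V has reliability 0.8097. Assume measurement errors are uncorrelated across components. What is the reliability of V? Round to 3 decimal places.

Var(R+V) = 2 + 2·0.34 = 2.680.
True-score variance = ρ_R + ρ_V + 2·0.34, so 0.8097 = (0.76 + ρ_V + 0.68) / 2.680.
ρ_V = 0.8097·2.680 − 0.76 − 0.68 = 0.730.

0.730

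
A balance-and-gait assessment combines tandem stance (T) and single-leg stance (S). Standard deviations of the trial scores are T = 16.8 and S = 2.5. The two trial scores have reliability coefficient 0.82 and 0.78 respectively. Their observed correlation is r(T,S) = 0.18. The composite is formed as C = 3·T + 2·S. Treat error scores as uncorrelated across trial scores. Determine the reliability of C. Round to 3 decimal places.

0.826

Var(C) = 3²·16.8² + 2²·2.5² + 2·[6·16.8·2.5·0.18] = 2565.16 + 90.72 = 2655.88.
With uncorrelated errors the cross-covariances are all true-score covariance, so they carry over unchanged; only the diagonal terms shrink to ρᵢσᵢ².
True-score variance = [3²·16.8²·0.82 + 2²·2.5²·0.78] + 90.72 = 2102.43 + 90.72 = 2193.15.
Reliability = 2193.15 / 2655.88 = 0.826.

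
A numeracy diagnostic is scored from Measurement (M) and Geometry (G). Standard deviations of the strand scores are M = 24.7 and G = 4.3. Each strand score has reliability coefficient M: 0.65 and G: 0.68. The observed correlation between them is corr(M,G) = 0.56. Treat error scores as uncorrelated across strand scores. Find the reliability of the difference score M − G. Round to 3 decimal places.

0.569

Var(M−G) = 24.7² + 4.3² − 2·24.7·4.3·0.56 = 628.58 − 118.955 = 509.625.
Because errors are independent across components, Cov(Tᵢ,Tⱼ) = Cov(Xᵢ,Xⱼ); the off-diagonal part of the true-score variance is the same as above.
True-score variance = [24.7²·0.65 + 4.3²·0.68] − 118.955 = 409.132 − 118.955 = 290.176.
Reliability = 290.176 / 509.625 = 0.569.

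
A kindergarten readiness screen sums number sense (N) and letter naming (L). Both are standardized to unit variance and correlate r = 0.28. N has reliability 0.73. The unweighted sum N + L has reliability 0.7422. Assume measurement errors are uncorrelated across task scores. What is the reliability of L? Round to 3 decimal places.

Var(N+L) = 2 + 2·0.28 = 2.560.
True-score variance = ρ_N + ρ_L + 2·0.28, so 0.7422 = (0.73 + ρ_L + 0.56) / 2.560.
ρ_L = 0.7422·2.560 − 0.73 − 0.56 = 0.610.

0.610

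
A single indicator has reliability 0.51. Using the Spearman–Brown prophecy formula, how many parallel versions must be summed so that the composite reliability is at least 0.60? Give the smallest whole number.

2

k ≥ ρ*(1−ρ₁)/(ρ₁(1−ρ*)) = 0.60·0.49 / (0.51·0.40) = 1.441.
Smallest integer k = 2.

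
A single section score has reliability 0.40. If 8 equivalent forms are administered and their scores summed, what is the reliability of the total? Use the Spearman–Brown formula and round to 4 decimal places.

0.8421

ρ_k = kρ / (1 + (k−1)ρ) = 8·0.40 / (1 + 7·0.40) = 3.200 / 3.800 = 0.8421.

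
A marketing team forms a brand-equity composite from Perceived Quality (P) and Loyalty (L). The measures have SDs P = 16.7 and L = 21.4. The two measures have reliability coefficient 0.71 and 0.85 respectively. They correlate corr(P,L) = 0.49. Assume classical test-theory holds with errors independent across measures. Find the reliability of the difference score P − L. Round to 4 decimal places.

0.6131

Var(P−L) = 16.7² + 21.4² − 2·16.7·21.4·0.49 = 736.85 − 350.232 = 386.618.
Under uncorrelated errors the observed covariances equal the true-score covariances, so only the own-variance terms attenuate.
True-score variance = [16.7²·0.71 + 21.4²·0.85] − 350.232 = 587.278 − 350.232 = 237.045.
Reliability = 237.045 / 386.618 = 0.6131.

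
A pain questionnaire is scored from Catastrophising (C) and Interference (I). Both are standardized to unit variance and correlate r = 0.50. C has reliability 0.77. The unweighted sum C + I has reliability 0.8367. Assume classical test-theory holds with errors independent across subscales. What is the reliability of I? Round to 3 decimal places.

0.740

Var(C+I) = 2 + 2·0.50 = 3.000.
True-score variance = ρ_C + ρ_I + 2·0.50, so 0.8367 = (0.77 + ρ_I + 1.00) / 3.000.
ρ_I = 0.8367·3.000 − 0.77 − 1.00 = 0.740.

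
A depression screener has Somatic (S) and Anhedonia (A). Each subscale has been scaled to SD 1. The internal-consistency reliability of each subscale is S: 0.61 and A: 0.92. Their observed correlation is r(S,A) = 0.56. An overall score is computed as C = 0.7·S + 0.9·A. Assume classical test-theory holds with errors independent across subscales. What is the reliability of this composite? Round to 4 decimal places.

Var(C) = 0.7² + 0.9² + 2·[0.63·0.56] = 1.3 + 0.7056 = 2.0056.
Under uncorrelated errors the observed covariances equal the true-score covariances, so only the own-variance terms attenuate.
True-score variance = [0.7²·0.61 + 0.9²·0.92] + 0.7056 = 1.0441 + 0.7056 = 1.7497.
Reliability = 1.7497 / 2.0056 = 0.8724.

0.8724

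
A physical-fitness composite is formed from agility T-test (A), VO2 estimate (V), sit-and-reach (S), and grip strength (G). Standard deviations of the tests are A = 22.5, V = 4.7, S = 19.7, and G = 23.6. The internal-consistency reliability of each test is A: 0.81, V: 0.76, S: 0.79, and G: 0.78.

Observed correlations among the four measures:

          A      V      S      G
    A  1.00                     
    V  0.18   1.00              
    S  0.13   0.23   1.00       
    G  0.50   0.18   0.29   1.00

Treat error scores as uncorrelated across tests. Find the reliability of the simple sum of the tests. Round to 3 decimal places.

Var(A+V+S+G) = 22.5² + 4.7² + 19.7² + 23.6² + 2·[22.5·4.7·0.18 + 22.5·19.7·0.13 + 22.5·23.6·0.50 + 4.7·19.7·0.23 + 4.7·23.6·0.18 + 19.7·23.6·0.29] = 1473.39 + 1036.49 = 2509.88.
With uncorrelated errors the cross-covariances are all true-score covariance, so they carry over unchanged; only the diagonal terms shrink to ρᵢσᵢ².
True-score variance = [22.5²·0.81 + 4.7²·0.76 + 19.7²·0.79 + 23.6²·0.78] + 1036.49 = 1167.87 + 1036.49 = 2204.36.
Reliability = 2204.36 / 2509.88 = 0.878.

0.878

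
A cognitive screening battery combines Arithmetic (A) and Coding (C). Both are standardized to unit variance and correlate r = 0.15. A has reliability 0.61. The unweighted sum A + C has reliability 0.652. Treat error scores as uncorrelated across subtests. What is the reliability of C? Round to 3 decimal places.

0.590

Var(A+C) = 2 + 2·0.15 = 2.300.
True-score variance = ρ_A + ρ_C + 2·0.15, so 0.652 = (0.61 + ρ_C + 0.30) / 2.300.
ρ_C = 0.652·2.300 − 0.61 − 0.30 = 0.590.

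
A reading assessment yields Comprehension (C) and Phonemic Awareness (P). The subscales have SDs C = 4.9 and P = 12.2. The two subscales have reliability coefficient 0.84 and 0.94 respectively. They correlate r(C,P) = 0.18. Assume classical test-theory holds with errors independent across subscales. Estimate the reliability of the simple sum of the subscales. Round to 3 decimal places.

Var(C+P) = 4.9² + 12.2² + 2·[4.9·12.2·0.18] = 172.85 + 21.5208 = 194.371.
Because errors are independent across components, Cov(Tᵢ,Tⱼ) = Cov(Xᵢ,Xⱼ); the off-diagonal part of the true-score variance is the same as above.
True-score variance = [4.9²·0.84 + 12.2²·0.94] + 21.5208 = 160.078 + 21.5208 = 181.599.
Reliability = 181.599 / 194.371 = 0.934.

0.934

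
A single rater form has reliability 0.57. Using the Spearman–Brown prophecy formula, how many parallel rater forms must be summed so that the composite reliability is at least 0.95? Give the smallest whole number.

k ≥ ρ*(1−ρ₁)/(ρ₁(1−ρ*)) = 0.95·0.43 / (0.57·0.05) = 14.333.
Smallest integer k = 15.

15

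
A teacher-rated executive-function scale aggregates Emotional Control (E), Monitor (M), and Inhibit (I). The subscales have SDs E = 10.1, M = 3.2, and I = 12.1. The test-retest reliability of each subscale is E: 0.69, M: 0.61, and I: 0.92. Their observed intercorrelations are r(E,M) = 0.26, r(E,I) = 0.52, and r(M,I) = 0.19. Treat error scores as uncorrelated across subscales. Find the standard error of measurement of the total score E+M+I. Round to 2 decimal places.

6.88

Var(total) = 258.66 + 158.618 = 417.278.
True-score variance = 211.331 + 158.618 = 369.949, so reliability = 0.8866.
Error variance = 417.278 − 369.949 = 47.3295; SEM = √47.3295 = 6.88.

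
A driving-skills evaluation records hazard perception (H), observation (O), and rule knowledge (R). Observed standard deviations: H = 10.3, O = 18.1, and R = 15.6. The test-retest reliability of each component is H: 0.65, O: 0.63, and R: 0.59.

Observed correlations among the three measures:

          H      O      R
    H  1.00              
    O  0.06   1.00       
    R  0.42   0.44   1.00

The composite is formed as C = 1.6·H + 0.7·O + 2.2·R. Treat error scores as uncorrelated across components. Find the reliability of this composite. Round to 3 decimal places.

Var(C) = 1.6²·10.3² + 0.7²·18.1² + 2.2²·15.6² + 2·[1.12·10.3·18.1·0.06 + 3.52·10.3·15.6·0.42 + 1.54·18.1·15.6·0.44] = 1609.98 + 882.809 = 2492.79.
With uncorrelated errors the cross-covariances are all true-score covariance, so they carry over unchanged; only the diagonal terms shrink to ρᵢσᵢ².
True-score variance = [1.6²·10.3²·0.65 + 0.7²·18.1²·0.63 + 2.2²·15.6²·0.59] + 882.809 = 972.606 + 882.809 = 1855.41.
Reliability = 1855.41 / 2492.79 = 0.744.

0.744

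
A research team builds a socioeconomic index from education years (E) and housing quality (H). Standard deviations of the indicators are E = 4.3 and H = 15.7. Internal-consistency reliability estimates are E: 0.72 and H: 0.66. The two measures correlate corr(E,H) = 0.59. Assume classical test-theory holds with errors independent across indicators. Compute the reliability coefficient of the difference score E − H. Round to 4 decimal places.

Var(E−H) = 4.3² + 15.7² − 2·4.3·15.7·0.59 = 264.98 − 79.6618 = 185.318.
Because errors are independent across components, Cov(Tᵢ,Tⱼ) = Cov(Xᵢ,Xⱼ); the off-diagonal part of the true-score variance is the same as above.
True-score variance = [4.3²·0.72 + 15.7²·0.66] − 79.6618 = 175.996 − 79.6618 = 96.3344.
Reliability = 96.3344 / 185.318 = 0.5198.

0.5198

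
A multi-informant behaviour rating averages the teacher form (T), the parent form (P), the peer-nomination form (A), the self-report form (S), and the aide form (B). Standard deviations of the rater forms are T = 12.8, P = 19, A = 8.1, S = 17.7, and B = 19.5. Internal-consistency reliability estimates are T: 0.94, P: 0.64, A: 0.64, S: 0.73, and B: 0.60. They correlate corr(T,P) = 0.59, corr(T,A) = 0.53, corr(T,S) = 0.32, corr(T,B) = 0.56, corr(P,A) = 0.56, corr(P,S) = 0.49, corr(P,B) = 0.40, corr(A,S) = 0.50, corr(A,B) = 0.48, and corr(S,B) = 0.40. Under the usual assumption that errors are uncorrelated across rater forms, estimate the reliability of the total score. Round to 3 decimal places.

Var(T+P+A+S+B) = 12.8² + 19² + 8.1² + 17.7² + 19.5² + 2·[12.8·19·0.59 + 12.8·8.1·0.53 + 12.8·17.7·0.32 + 12.8·19.5·0.56 + 19·8.1·0.56 + 19·17.7·0.49 + 19·19.5·0.40 + 8.1·17.7·0.50 + 8.1·19.5·0.48 + 17.7·19.5·0.40] = 1283.99 + 2190.89 = 3474.88.
With uncorrelated errors the cross-covariances are all true-score covariance, so they carry over unchanged; only the diagonal terms shrink to ρᵢσᵢ².
True-score variance = [12.8²·0.94 + 19²·0.64 + 8.1²·0.64 + 17.7²·0.73 + 19.5²·0.60] + 2190.89 = 883.892 + 2190.89 = 3074.78.
Reliability = 3074.78 / 3474.88 = 0.885.

0.885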